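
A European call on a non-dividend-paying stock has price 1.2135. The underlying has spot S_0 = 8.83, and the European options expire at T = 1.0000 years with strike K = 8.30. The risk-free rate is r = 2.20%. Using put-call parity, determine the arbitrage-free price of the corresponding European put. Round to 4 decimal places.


Put-call parity: C - P = S_0 * exp(-qT) - K * exp(-rT).
S_0 * exp(-qT) = 8.8300 * 1.00000000 = 8.83000000
K * exp(-rT) = 8.3000 * 0.97824024 = 8.11939395
P = C - S*exp(-qT) + K*exp(-rT)
P = 1.2135 - 8.83000000 + 8.11939395 = 0.5029

Answer: Put price = 0.5029


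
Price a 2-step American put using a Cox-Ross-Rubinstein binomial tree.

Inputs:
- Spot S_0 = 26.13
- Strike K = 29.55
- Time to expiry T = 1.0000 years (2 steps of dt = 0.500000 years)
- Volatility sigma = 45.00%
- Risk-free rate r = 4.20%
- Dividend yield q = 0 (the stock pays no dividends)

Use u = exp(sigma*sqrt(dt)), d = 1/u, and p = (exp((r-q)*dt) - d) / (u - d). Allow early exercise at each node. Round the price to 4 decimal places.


dt = T/N = 0.500000
u = exp(sigma*sqrt(dt)) = 1.374648; d = 1/u = 0.727459
p = (exp((r-q)*dt) - d) / (u - d) = 0.453906
Discount per step: exp(-r*dt) = 0.979219
Stock lattice S(k, i) with i counting down-moves:
  k=0: S(0,0) = 26.1300
  k=1: S(1,0) = 35.9196; S(1,1) = 19.0085
  k=2: S(2,0) = 49.3768; S(2,1) = 26.1300; S(2,2) = 13.8279
Terminal payoffs V(N, i) = max(K - S_T, 0):
  V(2,0) = 0.000000; V(2,1) = 3.420000; V(2,2) = 15.722104
Backward induction: V(k, i) = exp(-r*dt) * [p * V(k+1, i) + (1-p) * V(k+1, i+1)]; then take max(V_cont, immediate exercise) for American.
  V(1,0) = exp(-r*dt) * [p*0.000000 + (1-p)*3.420000] = 1.828830; exercise = 0.000000; V(1,0) = max -> 1.828830
  V(1,1) = exp(-r*dt) * [p*3.420000 + (1-p)*15.722104] = 9.927425; exercise = 10.541504; V(1,1) = max -> 10.541504
  V(0,0) = exp(-r*dt) * [p*1.828830 + (1-p)*10.541504] = 6.449889; exercise = 3.420000; V(0,0) = max -> 6.449889

Answer: Price = V(0,0) = 6.4499


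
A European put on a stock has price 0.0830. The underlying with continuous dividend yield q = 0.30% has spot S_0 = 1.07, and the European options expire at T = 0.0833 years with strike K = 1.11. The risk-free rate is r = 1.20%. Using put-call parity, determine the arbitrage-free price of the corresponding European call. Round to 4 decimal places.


Put-call parity: C - P = S_0 * exp(-qT) - K * exp(-rT).
S_0 * exp(-qT) = 1.0700 * 0.99975013 = 1.06973264
K * exp(-rT) = 1.1100 * 0.99900090 = 1.10889100
C = P + S*exp(-qT) - K*exp(-rT)
C = 0.0830 + 1.06973264 - 1.10889100 = 0.0438

Answer: Call price = 0.0438


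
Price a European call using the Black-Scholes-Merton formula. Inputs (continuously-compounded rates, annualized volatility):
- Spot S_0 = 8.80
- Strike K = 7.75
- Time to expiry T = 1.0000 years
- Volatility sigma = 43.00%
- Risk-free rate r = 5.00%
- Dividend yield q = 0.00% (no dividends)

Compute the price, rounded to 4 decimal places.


Answer: Price = 2.2034

Derivation:
d1 = (ln(S/K) + (r - q + 0.5*sigma^2) * T) / (sigma * sqrt(T)) = 0.62676483
d2 = d1 - sigma * sqrt(T) = 0.19676483
exp(-rT) = 0.95122942; exp(-qT) = 1.00000000
C = S_0 * exp(-qT) * N(d1) - K * exp(-rT) * N(d2)
N(d1) = 0.73459330; N(d2) = 0.57799421
C = 8.8000 * 1.00000000 * 0.73459330 - 7.7500 * 0.95122942 * 0.57799421 = 2.2034


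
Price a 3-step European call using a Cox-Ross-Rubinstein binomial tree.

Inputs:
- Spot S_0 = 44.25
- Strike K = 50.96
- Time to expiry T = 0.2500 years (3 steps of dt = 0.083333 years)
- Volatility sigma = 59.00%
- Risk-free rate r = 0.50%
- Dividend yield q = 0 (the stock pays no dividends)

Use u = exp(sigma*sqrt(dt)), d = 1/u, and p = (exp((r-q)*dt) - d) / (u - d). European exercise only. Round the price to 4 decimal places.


Answer: Price = V(0,0) = 2.7124

Derivation:
dt = T/N = 0.083333
u = exp(sigma*sqrt(dt)) = 1.185682; d = 1/u = 0.843396
p = (exp((r-q)*dt) - d) / (u - d) = 0.458741
Discount per step: exp(-r*dt) = 0.999583
Stock lattice S(k, i) with i counting down-moves:
  k=0: S(0,0) = 44.2500
  k=1: S(1,0) = 52.4664; S(1,1) = 37.3203
  k=2: S(2,0) = 62.2085; S(2,1) = 44.2500; S(2,2) = 31.4758
  k=3: S(3,0) = 73.7595; S(3,1) = 52.4664; S(3,2) = 37.3203; S(3,3) = 26.5466
Terminal payoffs V(N, i) = max(S_T - K, 0):
  V(3,0) = 22.799541; V(3,1) = 1.506439; V(3,2) = 0.000000; V(3,3) = 0.000000
Backward induction: V(k, i) = exp(-r*dt) * [p * V(k+1, i) + (1-p) * V(k+1, i+1)].
  V(2,0) = exp(-r*dt) * [p*22.799541 + (1-p)*1.506439] = 11.269753
  V(2,1) = exp(-r*dt) * [p*1.506439 + (1-p)*0.000000] = 0.690777
  V(2,2) = exp(-r*dt) * [p*0.000000 + (1-p)*0.000000] = 0.000000
  V(1,0) = exp(-r*dt) * [p*11.269753 + (1-p)*0.690777] = 5.541473
  V(1,1) = exp(-r*dt) * [p*0.690777 + (1-p)*0.000000] = 0.316755
  V(0,0) = exp(-r*dt) * [p*5.541473 + (1-p)*0.316755] = 2.712415


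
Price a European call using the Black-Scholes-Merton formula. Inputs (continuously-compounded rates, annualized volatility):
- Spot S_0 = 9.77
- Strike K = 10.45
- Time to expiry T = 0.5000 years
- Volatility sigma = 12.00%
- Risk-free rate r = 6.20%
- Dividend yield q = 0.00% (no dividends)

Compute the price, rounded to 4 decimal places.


d1 = (ln(S/K) + (r - q + 0.5*sigma^2) * T) / (sigma * sqrt(T)) = -0.38520246
d2 = d1 - sigma * sqrt(T) = -0.47005527
exp(-rT) = 0.96947557; exp(-qT) = 1.00000000
C = S_0 * exp(-qT) * N(d1) - K * exp(-rT) * N(d2)
N(d1) = 0.35004371; N(d2) = 0.31915776
C = 9.7700 * 1.00000000 * 0.35004371 - 10.4500 * 0.96947557 * 0.31915776 = 0.1865

Answer: Price = 0.1865


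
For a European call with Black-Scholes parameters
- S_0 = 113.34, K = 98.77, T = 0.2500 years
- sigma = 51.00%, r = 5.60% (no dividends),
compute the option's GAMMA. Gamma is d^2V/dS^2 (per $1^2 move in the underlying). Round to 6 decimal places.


Answer: Gamma = 0.010636

Derivation:
d1 = 0.7220028856; d2 = 0.4670028856
phi(d1) = 0.3074070184; exp(-qT) = 1.0000000000; exp(-rT) = 0.9860975443
Gamma = exp(-qT) * phi(d1) / (S * sigma * sqrt(T)) = 1.0000000000 * 0.3074070184 / (113.3400 * 0.5100 * 0.5000000000) = 0.010636


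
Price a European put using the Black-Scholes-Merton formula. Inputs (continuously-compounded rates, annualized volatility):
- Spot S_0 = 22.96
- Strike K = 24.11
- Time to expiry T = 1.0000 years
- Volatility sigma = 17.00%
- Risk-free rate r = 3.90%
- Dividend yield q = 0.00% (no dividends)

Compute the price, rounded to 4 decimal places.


d1 = (ln(S/K) + (r - q + 0.5*sigma^2) * T) / (sigma * sqrt(T)) = 0.02692282
d2 = d1 - sigma * sqrt(T) = -0.14307718
exp(-rT) = 0.96175071; exp(-qT) = 1.00000000
P = K * exp(-rT) * N(-d2) - S_0 * exp(-qT) * N(-d1)
N(-d1) = 0.48926065; N(-d2) = 0.55688539
P = 24.1100 * 0.96175071 * 0.55688539 - 22.9600 * 1.00000000 * 0.48926065 = 1.6795

Answer: Price = 1.6795


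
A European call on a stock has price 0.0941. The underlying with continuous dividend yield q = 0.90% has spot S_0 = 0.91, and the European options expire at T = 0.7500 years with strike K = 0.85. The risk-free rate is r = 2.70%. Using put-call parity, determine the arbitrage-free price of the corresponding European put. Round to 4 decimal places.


Answer: Put price = 0.0232

Derivation:
Put-call parity: C - P = S_0 * exp(-qT) - K * exp(-rT).
S_0 * exp(-qT) = 0.9100 * 0.99327273 = 0.90387818
K * exp(-rT) = 0.8500 * 0.97995365 = 0.83296061
P = C - S*exp(-qT) + K*exp(-rT)
P = 0.0941 - 0.90387818 + 0.83296061 = 0.0232


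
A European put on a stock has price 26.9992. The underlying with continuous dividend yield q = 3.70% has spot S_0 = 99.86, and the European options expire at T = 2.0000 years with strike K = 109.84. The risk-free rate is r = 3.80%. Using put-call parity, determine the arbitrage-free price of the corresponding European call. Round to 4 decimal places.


Put-call parity: C - P = S_0 * exp(-qT) - K * exp(-rT).
S_0 * exp(-qT) = 99.8600 * 0.92867169 = 92.73715535
K * exp(-rT) = 109.8400 * 0.92681621 = 101.80149213
C = P + S*exp(-qT) - K*exp(-rT)
C = 26.9992 + 92.73715535 - 101.80149213 = 17.9349

Answer: Call price = 17.9349


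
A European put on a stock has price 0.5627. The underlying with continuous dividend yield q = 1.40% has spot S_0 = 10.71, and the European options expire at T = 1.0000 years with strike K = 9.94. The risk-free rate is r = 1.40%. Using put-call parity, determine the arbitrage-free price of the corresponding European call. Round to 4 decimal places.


Answer: Call price = 1.3220

Derivation:
Put-call parity: C - P = S_0 * exp(-qT) - K * exp(-rT).
S_0 * exp(-qT) = 10.7100 * 0.98609754 = 10.56110470
K * exp(-rT) = 9.9400 * 0.98609754 = 9.80180959
C = P + S*exp(-qT) - K*exp(-rT)
C = 0.5627 + 10.56110470 - 9.80180959 = 1.3220


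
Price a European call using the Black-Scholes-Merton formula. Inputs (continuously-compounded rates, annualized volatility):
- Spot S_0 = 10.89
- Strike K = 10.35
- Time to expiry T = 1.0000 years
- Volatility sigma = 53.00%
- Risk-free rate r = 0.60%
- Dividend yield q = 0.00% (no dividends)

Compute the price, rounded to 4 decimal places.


d1 = (ln(S/K) + (r - q + 0.5*sigma^2) * T) / (sigma * sqrt(T)) = 0.37228003
d2 = d1 - sigma * sqrt(T) = -0.15771997
exp(-rT) = 0.99401796; exp(-qT) = 1.00000000
C = S_0 * exp(-qT) * N(d1) - K * exp(-rT) * N(d2)
N(d1) = 0.64515782; N(d2) = 0.43733873
C = 10.8900 * 1.00000000 * 0.64515782 - 10.3500 * 0.99401796 * 0.43733873 = 2.5264

Answer: Price = 2.5264


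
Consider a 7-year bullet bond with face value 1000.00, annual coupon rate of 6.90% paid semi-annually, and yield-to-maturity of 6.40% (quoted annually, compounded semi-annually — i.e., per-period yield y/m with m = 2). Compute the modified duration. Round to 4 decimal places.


Coupon per period c = face * coupon_rate / m = 34.500000
Periods per year m = 2; per-period yield y/m = 0.032000
Number of cashflows N = 14
Cashflows (t years, CF_t, discount factor 1/(1+y/m)^(m*t), PV):
  t = 0.5000: CF_t = 34.500000, DF = 0.968992, PV = 33.430233
  t = 1.0000: CF_t = 34.500000, DF = 0.938946, PV = 32.393636
  t = 1.5000: CF_t = 34.500000, DF = 0.909831, PV = 31.389182
  t = 2.0000: CF_t = 34.500000, DF = 0.881620, PV = 30.415874
  t = 2.5000: CF_t = 34.500000, DF = 0.854283, PV = 29.472746
  t = 3.0000: CF_t = 34.500000, DF = 0.827793, PV = 28.558863
  t = 3.5000: CF_t = 34.500000, DF = 0.802125, PV = 27.673317
  t = 4.0000: CF_t = 34.500000, DF = 0.777253, PV = 26.815229
  t = 4.5000: CF_t = 34.500000, DF = 0.753152, PV = 25.983749
  t = 5.0000: CF_t = 34.500000, DF = 0.729799, PV = 25.178052
  t = 5.5000: CF_t = 34.500000, DF = 0.707169, PV = 24.397337
  t = 6.0000: CF_t = 34.500000, DF = 0.685241, PV = 23.640830
  t = 6.5000: CF_t = 34.500000, DF = 0.663994, PV = 22.907781
  t = 7.0000: CF_t = 1034.500000, DF = 0.643405, PV = 665.602176
Price P = sum_t PV_t = 1027.859007
First compute Macaulay numerator sum_t t * PV_t:
  t * PV_t at t = 0.5000: 16.715116
  t * PV_t at t = 1.0000: 32.393636
  t * PV_t at t = 1.5000: 47.083774
  t * PV_t at t = 2.0000: 60.831749
  t * PV_t at t = 2.5000: 73.681866
  t * PV_t at t = 3.0000: 85.676589
  t * PV_t at t = 3.5000: 96.856609
  t * PV_t at t = 4.0000: 107.260918
  t * PV_t at t = 4.5000: 116.926872
  t * PV_t at t = 5.0000: 125.890259
  t * PV_t at t = 5.5000: 134.185353
  t * PV_t at t = 6.0000: 141.844982
  t * PV_t at t = 6.5000: 148.900579
  t * PV_t at t = 7.0000: 4659.215230
Macaulay duration D = 5847.463532 / 1027.859007 = 5.688974
Modified duration = D / (1 + y/m) = 5.688974 / (1 + 0.032000) = 5.512572

Answer: Modified duration = 5.5126


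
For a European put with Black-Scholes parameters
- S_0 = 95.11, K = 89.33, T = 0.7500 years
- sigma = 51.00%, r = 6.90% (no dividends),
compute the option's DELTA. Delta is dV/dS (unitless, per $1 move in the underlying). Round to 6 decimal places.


d1 = 0.4799574797; d2 = 0.0382845238
phi(d1) = 0.3555397846; exp(-qT) = 1.0000000000; exp(-rT) = 0.9495662287
N(-d1) = 0.3156288140
Delta = -exp(-qT) * N(-d1) = -1.0000000000 * 0.3156288140 = -0.315629

Answer: Delta = -0.315629


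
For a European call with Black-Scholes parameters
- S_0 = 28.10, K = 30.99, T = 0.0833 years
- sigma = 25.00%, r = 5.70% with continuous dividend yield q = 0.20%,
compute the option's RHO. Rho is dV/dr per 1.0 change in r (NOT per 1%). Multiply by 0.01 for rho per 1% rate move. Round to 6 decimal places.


Answer: Rho = 0.236037

Derivation:
d1 = -1.2571712227; d2 = -1.3293255711
phi(d1) = 0.1810144757; exp(-qT) = 0.9998334139; exp(-rT) = 0.9952631544
N(d2) = 0.0918702907
Rho = K*T*exp(-rT)*N(d2) = 30.9900 * 0.0833 * 0.9952631544 * 0.0918702907 = 0.236037


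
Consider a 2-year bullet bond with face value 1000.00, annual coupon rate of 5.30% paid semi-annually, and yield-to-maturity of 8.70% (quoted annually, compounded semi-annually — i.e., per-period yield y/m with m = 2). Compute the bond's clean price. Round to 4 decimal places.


Coupon per period c = face * coupon_rate / m = 26.500000
Periods per year m = 2; per-period yield y/m = 0.043500
Number of cashflows N = 4
Cashflows (t years, CF_t, discount factor 1/(1+y/m)^(m*t), PV):
  t = 0.5000: CF_t = 26.500000, DF = 0.958313, PV = 25.395304
  t = 1.0000: CF_t = 26.500000, DF = 0.918365, PV = 24.336660
  t = 1.5000: CF_t = 26.500000, DF = 0.880081, PV = 23.322146
  t = 2.0000: CF_t = 1026.500000, DF = 0.843393, PV = 865.743302
Price P = sum_t PV_t = 938.797412

Answer: Price = 938.7974


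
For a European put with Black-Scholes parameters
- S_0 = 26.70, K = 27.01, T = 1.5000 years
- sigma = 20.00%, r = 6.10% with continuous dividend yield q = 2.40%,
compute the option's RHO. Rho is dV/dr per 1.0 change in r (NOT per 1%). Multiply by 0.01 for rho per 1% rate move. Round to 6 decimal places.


d1 = 0.3019257289; d2 = 0.0569767546
phi(d1) = 0.3811668375; exp(-qT) = 0.9646402935; exp(-rT) = 0.9125613162
N(-d2) = 0.4772818561
Rho = -K*T*exp(-rT)*N(-d2) = -27.0100 * 1.5000 * 0.9125613162 * 0.4772818561 = -17.646266

Answer: Rho = -17.646266


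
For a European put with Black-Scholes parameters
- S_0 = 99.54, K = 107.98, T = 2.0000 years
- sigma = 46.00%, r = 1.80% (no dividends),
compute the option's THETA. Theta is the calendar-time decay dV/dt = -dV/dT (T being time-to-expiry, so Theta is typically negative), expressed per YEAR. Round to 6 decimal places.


Answer: Theta = -5.025506

Derivation:
d1 = 0.2555015812; d2 = -0.3950366575
phi(d1) = 0.3861308172; exp(-qT) = 1.0000000000; exp(-rT) = 0.9646402935
Theta = -S*exp(-qT)*phi(d1)*sigma/(2*sqrt(T)) + r*K*exp(-rT)*N(-d2) - q*S*exp(-qT)*N(-d1)
N(-d1) = 0.3991678612; N(-d2) = 0.6535920826; sqrt(T) = 1.4142135624
Term 1 = -99.5400 * 1.0000000000 * 0.3861308172 * 0.4600 / (2 * 1.4142135624) = -6.2509343639
Term 2 = 0.0180 * 107.9800 * 0.9646402935 * 0.6535920826 = 1.2254285931
Term 3 = 0 (no dividend yield, q = 0)
Theta = -6.2509343639 + (1.2254285931) + (0.0000000000) = -5.025506


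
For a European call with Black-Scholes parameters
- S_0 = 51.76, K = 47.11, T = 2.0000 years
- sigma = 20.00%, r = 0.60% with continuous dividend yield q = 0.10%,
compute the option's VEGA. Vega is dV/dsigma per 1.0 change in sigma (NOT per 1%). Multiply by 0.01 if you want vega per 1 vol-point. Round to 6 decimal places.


d1 = 0.5095848368; d2 = 0.2267421243
phi(d1) = 0.3503660247; exp(-qT) = 0.9980019987; exp(-rT) = 0.9880717129
Vega = S * exp(-qT) * phi(d1) * sqrt(T) = 51.7600 * 0.9980019987 * 0.3503660247 * 1.4142135624 = 25.595444

Answer: Vega = 25.595444


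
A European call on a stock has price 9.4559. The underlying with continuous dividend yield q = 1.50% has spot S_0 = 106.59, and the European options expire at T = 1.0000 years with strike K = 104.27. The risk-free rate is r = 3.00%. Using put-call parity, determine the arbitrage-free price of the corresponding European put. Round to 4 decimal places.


Put-call parity: C - P = S_0 * exp(-qT) - K * exp(-rT).
S_0 * exp(-qT) = 106.5900 * 0.98511194 = 105.00308164
K * exp(-rT) = 104.2700 * 0.97044553 = 101.18835578
P = C - S*exp(-qT) + K*exp(-rT)
P = 9.4559 - 105.00308164 + 101.18835578 = 5.6412

Answer: Put price = 5.6412


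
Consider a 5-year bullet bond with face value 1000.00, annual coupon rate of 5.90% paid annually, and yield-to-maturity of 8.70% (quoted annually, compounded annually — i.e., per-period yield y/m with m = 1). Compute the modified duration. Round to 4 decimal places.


Coupon per period c = face * coupon_rate / m = 59.000000
Periods per year m = 1; per-period yield y/m = 0.087000
Number of cashflows N = 5
Cashflows (t years, CF_t, discount factor 1/(1+y/m)^(m*t), PV):
  t = 1.0000: CF_t = 59.000000, DF = 0.919963, PV = 54.277829
  t = 2.0000: CF_t = 59.000000, DF = 0.846332, PV = 49.933605
  t = 3.0000: CF_t = 59.000000, DF = 0.778595, PV = 45.937079
  t = 4.0000: CF_t = 59.000000, DF = 0.716278, PV = 42.260423
  t = 5.0000: CF_t = 1059.000000, DF = 0.658950, PV = 697.827756
Price P = sum_t PV_t = 890.236692
First compute Macaulay numerator sum_t t * PV_t:
  t * PV_t at t = 1.0000: 54.277829
  t * PV_t at t = 2.0000: 99.867210
  t * PV_t at t = 3.0000: 137.811238
  t * PV_t at t = 4.0000: 169.041690
  t * PV_t at t = 5.0000: 3489.138782
Macaulay duration D = 3950.136749 / 890.236692 = 4.437176
Modified duration = D / (1 + y/m) = 4.437176 / (1 + 0.087000) = 4.082038

Answer: Modified duration = 4.0820


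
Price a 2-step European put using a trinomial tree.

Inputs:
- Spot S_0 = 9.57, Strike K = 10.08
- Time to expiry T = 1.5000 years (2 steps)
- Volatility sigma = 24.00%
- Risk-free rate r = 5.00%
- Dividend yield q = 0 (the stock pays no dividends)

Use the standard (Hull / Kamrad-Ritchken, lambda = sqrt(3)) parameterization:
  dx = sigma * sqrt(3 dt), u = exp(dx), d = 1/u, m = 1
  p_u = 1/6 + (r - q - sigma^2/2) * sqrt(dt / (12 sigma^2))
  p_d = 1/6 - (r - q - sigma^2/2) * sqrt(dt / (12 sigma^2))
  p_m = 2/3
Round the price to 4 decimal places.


dt = T/N = 0.750000; dx = sigma*sqrt(3*dt) = 0.360000
u = exp(dx) = 1.433329; d = 1/u = 0.697676
p_u = 0.188750, p_m = 0.666667, p_d = 0.144583
Discount per step: exp(-r*dt) = 0.963194
Stock lattice S(k, j) with j the centered position index:
  k=0: S(0,+0) = 9.5700
  k=1: S(1,-1) = 6.6768; S(1,+0) = 9.5700; S(1,+1) = 13.7170
  k=2: S(2,-2) = 4.6582; S(2,-1) = 6.6768; S(2,+0) = 9.5700; S(2,+1) = 13.7170; S(2,+2) = 19.6609
Terminal payoffs V(N, j) = max(K - S_T, 0):
  V(2,-2) = 5.421781; V(2,-1) = 3.403238; V(2,+0) = 0.510000; V(2,+1) = 0.000000; V(2,+2) = 0.000000
Backward induction: V(k, j) = exp(-r*dt) * [p_u * V(k+1, j+1) + p_m * V(k+1, j) + p_d * V(k+1, j-1)]
  V(1,-1) = exp(-r*dt) * [p_u*0.510000 + p_m*3.403238 + p_d*5.421781] = 3.033086
  V(1,+0) = exp(-r*dt) * [p_u*0.000000 + p_m*0.510000 + p_d*3.403238] = 0.801427
  V(1,+1) = exp(-r*dt) * [p_u*0.000000 + p_m*0.000000 + p_d*0.510000] = 0.071024
  V(0,+0) = exp(-r*dt) * [p_u*0.071024 + p_m*0.801427 + p_d*3.033086] = 0.949926

Answer: Price = V(0,0) = 0.9499


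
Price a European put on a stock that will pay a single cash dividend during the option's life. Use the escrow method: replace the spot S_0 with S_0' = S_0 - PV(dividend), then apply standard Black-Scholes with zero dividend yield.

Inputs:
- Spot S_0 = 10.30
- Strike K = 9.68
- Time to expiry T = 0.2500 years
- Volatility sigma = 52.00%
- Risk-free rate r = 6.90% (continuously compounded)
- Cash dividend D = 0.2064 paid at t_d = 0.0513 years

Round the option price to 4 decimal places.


Answer: Price = 0.7501

Derivation:
PV(D) = D * exp(-r * t_d) = 0.2064 * 0.99646656 = 0.20567070
S_0' = S_0 - PV(D) = 10.3000 - 0.20567070 = 10.09432930
d1 = (ln(S_0'/K) + (r + sigma^2/2)*T) / (sigma*sqrt(T)) = 0.35754581
d2 = d1 - sigma*sqrt(T) = 0.09754581
exp(-rT) = 0.98289793
N(-d1) = 0.36034162; N(-d2) = 0.46114648
P = K * exp(-rT) * N(-d2) - S_0' * N(-d1) = 9.6800 * 0.98289793 * 0.46114648 - 10.09432930 * 0.36034162 = 0.7501


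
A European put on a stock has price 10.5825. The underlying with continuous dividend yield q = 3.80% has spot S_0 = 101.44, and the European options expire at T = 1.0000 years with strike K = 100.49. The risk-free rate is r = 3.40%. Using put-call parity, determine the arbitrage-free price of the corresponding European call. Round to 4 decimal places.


Put-call parity: C - P = S_0 * exp(-qT) - K * exp(-rT).
S_0 * exp(-qT) = 101.4400 * 0.96271294 = 97.65760072
K * exp(-rT) = 100.4900 * 0.96657150 = 97.13077050
C = P + S*exp(-qT) - K*exp(-rT)
C = 10.5825 + 97.65760072 - 97.13077050 = 11.1093

Answer: Call price = 11.1093


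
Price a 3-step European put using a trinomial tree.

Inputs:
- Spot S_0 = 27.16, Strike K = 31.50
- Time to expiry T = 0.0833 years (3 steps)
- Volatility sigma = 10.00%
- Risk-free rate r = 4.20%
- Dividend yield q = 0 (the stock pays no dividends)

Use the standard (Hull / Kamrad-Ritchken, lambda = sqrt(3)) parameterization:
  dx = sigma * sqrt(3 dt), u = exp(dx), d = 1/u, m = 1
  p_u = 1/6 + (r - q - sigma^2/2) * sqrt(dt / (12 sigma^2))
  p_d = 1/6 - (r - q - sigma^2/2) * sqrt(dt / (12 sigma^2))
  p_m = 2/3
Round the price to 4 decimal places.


Answer: Price = V(0,0) = 4.2300

Derivation:
dt = T/N = 0.027767; dx = sigma*sqrt(3*dt) = 0.028862
u = exp(dx) = 1.029282; d = 1/u = 0.971551
p_u = 0.184465, p_m = 0.666667, p_d = 0.148869
Discount per step: exp(-r*dt) = 0.998834
Stock lattice S(k, j) with j the centered position index:
  k=0: S(0,+0) = 27.1600
  k=1: S(1,-1) = 26.3873; S(1,+0) = 27.1600; S(1,+1) = 27.9553
  k=2: S(2,-2) = 25.6366; S(2,-1) = 26.3873; S(2,+0) = 27.1600; S(2,+1) = 27.9553; S(2,+2) = 28.7739
  k=3: S(3,-3) = 24.9073; S(3,-2) = 25.6366; S(3,-1) = 26.3873; S(3,+0) = 27.1600; S(3,+1) = 27.9553; S(3,+2) = 28.7739; S(3,+3) = 29.6165
Terminal payoffs V(N, j) = max(K - S_T, 0):
  V(3,-3) = 6.592721; V(3,-2) = 5.863379; V(3,-1) = 5.112681; V(3,+0) = 4.340000; V(3,+1) = 3.544693; V(3,+2) = 2.726098; V(3,+3) = 1.883533
Backward induction: V(k, j) = exp(-r*dt) * [p_u * V(k+1, j+1) + p_m * V(k+1, j) + p_d * V(k+1, j-1)]
  V(2,-2) = exp(-r*dt) * [p_u*5.112681 + p_m*5.863379 + p_d*6.592721] = 5.826679
  V(2,-1) = exp(-r*dt) * [p_u*4.340000 + p_m*5.112681 + p_d*5.863379] = 5.075981
  V(2,+0) = exp(-r*dt) * [p_u*3.544693 + p_m*4.340000 + p_d*5.112681] = 4.303300
  V(2,+1) = exp(-r*dt) * [p_u*2.726098 + p_m*3.544693 + p_d*4.340000] = 3.507994
  V(2,+2) = exp(-r*dt) * [p_u*1.883533 + p_m*2.726098 + p_d*3.544693] = 2.689400
  V(1,-1) = exp(-r*dt) * [p_u*4.303300 + p_m*5.075981 + p_d*5.826679] = 5.039324
  V(1,+0) = exp(-r*dt) * [p_u*3.507994 + p_m*4.303300 + p_d*5.075981] = 4.266644
  V(1,+1) = exp(-r*dt) * [p_u*2.689400 + p_m*3.507994 + p_d*4.303300] = 3.471338
  V(0,+0) = exp(-r*dt) * [p_u*3.471338 + p_m*4.266644 + p_d*5.039324] = 4.230030


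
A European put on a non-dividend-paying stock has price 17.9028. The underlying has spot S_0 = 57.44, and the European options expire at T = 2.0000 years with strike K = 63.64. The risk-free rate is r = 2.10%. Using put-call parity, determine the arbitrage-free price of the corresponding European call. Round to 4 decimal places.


Put-call parity: C - P = S_0 * exp(-qT) - K * exp(-rT).
S_0 * exp(-qT) = 57.4400 * 1.00000000 = 57.44000000
K * exp(-rT) = 63.6400 * 0.95886978 = 61.02247284
C = P + S*exp(-qT) - K*exp(-rT)
C = 17.9028 + 57.44000000 - 61.02247284 = 14.3203

Answer: Call price = 14.3203


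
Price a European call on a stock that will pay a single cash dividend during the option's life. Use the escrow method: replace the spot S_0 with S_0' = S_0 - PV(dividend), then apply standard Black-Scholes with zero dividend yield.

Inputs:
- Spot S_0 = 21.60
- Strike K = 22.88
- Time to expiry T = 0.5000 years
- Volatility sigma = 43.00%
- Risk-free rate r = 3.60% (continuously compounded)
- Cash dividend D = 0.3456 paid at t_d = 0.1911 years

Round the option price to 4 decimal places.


PV(D) = D * exp(-r * t_d) = 0.3456 * 0.99314401 = 0.34323057
S_0' = S_0 - PV(D) = 21.6000 - 0.34323057 = 21.25676943
d1 = (ln(S_0'/K) + (r + sigma^2/2)*T) / (sigma*sqrt(T)) = -0.03079289
d2 = d1 - sigma*sqrt(T) = -0.33484881
exp(-rT) = 0.98216103
N(d1) = 0.48771736; N(d2) = 0.36886957
C = S_0' * N(d1) - K * exp(-rT) * N(d2) = 21.25676943 * 0.48771736 - 22.8800 * 0.98216103 * 0.36886957 = 2.0781

Answer: Price = 2.0781


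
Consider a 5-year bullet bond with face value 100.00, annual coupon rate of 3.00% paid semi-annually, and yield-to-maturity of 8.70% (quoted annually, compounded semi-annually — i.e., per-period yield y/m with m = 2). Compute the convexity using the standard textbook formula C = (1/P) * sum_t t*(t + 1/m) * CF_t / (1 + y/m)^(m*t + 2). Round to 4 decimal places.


Coupon per period c = face * coupon_rate / m = 1.500000
Periods per year m = 2; per-period yield y/m = 0.043500
Number of cashflows N = 10
Cashflows (t years, CF_t, discount factor 1/(1+y/m)^(m*t), PV):
  t = 0.5000: CF_t = 1.500000, DF = 0.958313, PV = 1.437470
  t = 1.0000: CF_t = 1.500000, DF = 0.918365, PV = 1.377547
  t = 1.5000: CF_t = 1.500000, DF = 0.880081, PV = 1.320121
  t = 2.0000: CF_t = 1.500000, DF = 0.843393, PV = 1.265090
  t = 2.5000: CF_t = 1.500000, DF = 0.808235, PV = 1.212353
  t = 3.0000: CF_t = 1.500000, DF = 0.774543, PV = 1.161814
  t = 3.5000: CF_t = 1.500000, DF = 0.742254, PV = 1.113382
  t = 4.0000: CF_t = 1.500000, DF = 0.711312, PV = 1.066969
  t = 4.5000: CF_t = 1.500000, DF = 0.681660, PV = 1.022490
  t = 5.0000: CF_t = 101.500000, DF = 0.653244, PV = 66.304272
Price P = sum_t PV_t = 77.281507
Convexity numerator sum_t t*(t + 1/m) * CF_t / (1+y/m)^(m*t + 2):
  t = 0.5000: term = 0.660061
  t = 1.0000: term = 1.897635
  t = 1.5000: term = 3.637058
  t = 2.0000: term = 5.809069
  t = 2.5000: term = 8.350363
  t = 3.0000: term = 11.203170
  t = 3.5000: term = 14.314864
  t = 4.0000: term = 17.637589
  t = 4.5000: term = 21.127922
  t = 5.0000: term = 1674.515976
Convexity = (1/P) * sum = 1759.153707 / 77.281507 = 22.762932

Answer: Convexity = 22.7629


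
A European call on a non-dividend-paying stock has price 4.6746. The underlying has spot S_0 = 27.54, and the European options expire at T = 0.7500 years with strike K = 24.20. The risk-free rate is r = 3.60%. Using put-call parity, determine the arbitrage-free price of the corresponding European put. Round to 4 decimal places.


Answer: Put price = 0.6899

Derivation:
Put-call parity: C - P = S_0 * exp(-qT) - K * exp(-rT).
S_0 * exp(-qT) = 27.5400 * 1.00000000 = 27.54000000
K * exp(-rT) = 24.2000 * 0.97336124 = 23.55534204
P = C - S*exp(-qT) + K*exp(-rT)
P = 4.6746 - 27.54000000 + 23.55534204 = 0.6899


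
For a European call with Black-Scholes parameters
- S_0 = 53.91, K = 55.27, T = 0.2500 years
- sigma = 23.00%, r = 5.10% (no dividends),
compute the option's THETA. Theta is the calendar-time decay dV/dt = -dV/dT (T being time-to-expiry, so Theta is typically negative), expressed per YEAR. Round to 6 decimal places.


Answer: Theta = -6.151893

Derivation:
d1 = -0.0482763164; d2 = -0.1632763164
phi(d1) = 0.3984776632; exp(-qT) = 1.0000000000; exp(-rT) = 0.9873309369
Theta = -S*exp(-qT)*phi(d1)*sigma/(2*sqrt(T)) - r*K*exp(-rT)*N(d2) + q*S*exp(-qT)*N(d1)
N(d1) = 0.4807480147; N(d2) = 0.4351504402; sqrt(T) = 0.5000000000
Term 1 = -53.9100 * 1.0000000000 * 0.3984776632 * 0.2300 / (2 * 0.5000000000) = -4.9408440893
Term 2 = -0.0510 * 55.2700 * 0.9873309369 * 0.4351504402 = -1.2110492728
Term 3 = 0 (no dividend yield, q = 0)
Theta = -4.9408440893 + (-1.2110492728) + (0.0000000000) = -6.151893


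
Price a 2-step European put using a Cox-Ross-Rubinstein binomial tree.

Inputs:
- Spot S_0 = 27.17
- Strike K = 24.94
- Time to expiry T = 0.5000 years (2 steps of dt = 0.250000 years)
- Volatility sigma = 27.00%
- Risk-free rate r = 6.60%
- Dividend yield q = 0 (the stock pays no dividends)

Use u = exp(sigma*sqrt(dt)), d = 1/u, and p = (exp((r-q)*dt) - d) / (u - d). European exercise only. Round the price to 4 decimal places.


dt = T/N = 0.250000
u = exp(sigma*sqrt(dt)) = 1.144537; d = 1/u = 0.873716
p = (exp((r-q)*dt) - d) / (u - d) = 0.527732
Discount per step: exp(-r*dt) = 0.983635
Stock lattice S(k, i) with i counting down-moves:
  k=0: S(0,0) = 27.1700
  k=1: S(1,0) = 31.0971; S(1,1) = 23.7389
  k=2: S(2,0) = 35.5917; S(2,1) = 27.1700; S(2,2) = 20.7410
Terminal payoffs V(N, i) = max(K - S_T, 0):
  V(2,0) = 0.000000; V(2,1) = 0.000000; V(2,2) = 4.198979
Backward induction: V(k, i) = exp(-r*dt) * [p * V(k+1, i) + (1-p) * V(k+1, i+1)].
  V(1,0) = exp(-r*dt) * [p*0.000000 + (1-p)*0.000000] = 0.000000
  V(1,1) = exp(-r*dt) * [p*0.000000 + (1-p)*4.198979] = 1.950590
  V(0,0) = exp(-r*dt) * [p*0.000000 + (1-p)*1.950590] = 0.906125

Answer: Price = V(0,0) = 0.9061


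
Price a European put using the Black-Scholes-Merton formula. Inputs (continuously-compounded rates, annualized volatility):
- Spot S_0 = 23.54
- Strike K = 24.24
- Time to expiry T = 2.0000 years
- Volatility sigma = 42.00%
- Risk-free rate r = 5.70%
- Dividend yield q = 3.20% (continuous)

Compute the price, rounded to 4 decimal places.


Answer: Price = 4.8804

Derivation:
d1 = (ln(S/K) + (r - q + 0.5*sigma^2) * T) / (sigma * sqrt(T)) = 0.33182996
d2 = d1 - sigma * sqrt(T) = -0.26213974
exp(-rT) = 0.89225796; exp(-qT) = 0.93800500
P = K * exp(-rT) * N(-d2) - S_0 * exp(-qT) * N(-d1)
N(-d1) = 0.37000883; N(-d2) = 0.60339314
P = 24.2400 * 0.89225796 * 0.60339314 - 23.5400 * 0.93800500 * 0.37000883 = 4.8804


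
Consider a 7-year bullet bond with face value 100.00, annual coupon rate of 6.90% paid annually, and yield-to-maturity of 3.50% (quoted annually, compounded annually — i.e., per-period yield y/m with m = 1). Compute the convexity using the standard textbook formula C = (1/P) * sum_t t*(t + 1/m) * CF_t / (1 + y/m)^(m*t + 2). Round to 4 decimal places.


Answer: Convexity = 41.4414

Derivation:
Coupon per period c = face * coupon_rate / m = 6.900000
Periods per year m = 1; per-period yield y/m = 0.035000
Number of cashflows N = 7
Cashflows (t years, CF_t, discount factor 1/(1+y/m)^(m*t), PV):
  t = 1.0000: CF_t = 6.900000, DF = 0.966184, PV = 6.666667
  t = 2.0000: CF_t = 6.900000, DF = 0.933511, PV = 6.441224
  t = 3.0000: CF_t = 6.900000, DF = 0.901943, PV = 6.223405
  t = 4.0000: CF_t = 6.900000, DF = 0.871442, PV = 6.012951
  t = 5.0000: CF_t = 6.900000, DF = 0.841973, PV = 5.809615
  t = 6.0000: CF_t = 6.900000, DF = 0.813501, PV = 5.613154
  t = 7.0000: CF_t = 106.900000, DF = 0.785991, PV = 84.022434
Price P = sum_t PV_t = 120.789450
Convexity numerator sum_t t*(t + 1/m) * CF_t / (1+y/m)^(m*t + 2):
  t = 1.0000: term = 12.446809
  t = 2.0000: term = 36.077708
  t = 3.0000: term = 69.715378
  t = 4.0000: term = 112.263089
  t = 5.0000: term = 162.700129
  t = 6.0000: term = 220.077469
  t = 7.0000: term = 4392.407092
Convexity = (1/P) * sum = 5005.687674 / 120.789450 = 41.441431


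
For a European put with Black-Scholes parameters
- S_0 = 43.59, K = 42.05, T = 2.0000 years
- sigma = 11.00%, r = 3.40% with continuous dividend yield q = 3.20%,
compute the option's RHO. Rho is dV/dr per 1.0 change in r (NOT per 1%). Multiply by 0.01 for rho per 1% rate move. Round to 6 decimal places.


d1 = 0.3347082224; d2 = 0.1791447305
phi(d1) = 0.3772099574; exp(-qT) = 0.9380049995; exp(-rT) = 0.9342604736
N(-d2) = 0.4289120301
Rho = -K*T*exp(-rT)*N(-d2) = -42.0500 * 2.0000 * 0.9342604736 * 0.4289120301 = -33.700178

Answer: Rho = -33.700178


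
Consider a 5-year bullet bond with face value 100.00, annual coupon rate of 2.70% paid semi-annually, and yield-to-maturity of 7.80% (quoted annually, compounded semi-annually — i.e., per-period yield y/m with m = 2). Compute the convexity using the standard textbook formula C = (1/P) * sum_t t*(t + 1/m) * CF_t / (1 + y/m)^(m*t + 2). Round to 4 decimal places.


Answer: Convexity = 23.2306

Derivation:
Coupon per period c = face * coupon_rate / m = 1.350000
Periods per year m = 2; per-period yield y/m = 0.039000
Number of cashflows N = 10
Cashflows (t years, CF_t, discount factor 1/(1+y/m)^(m*t), PV):
  t = 0.5000: CF_t = 1.350000, DF = 0.962464, PV = 1.299326
  t = 1.0000: CF_t = 1.350000, DF = 0.926337, PV = 1.250555
  t = 1.5000: CF_t = 1.350000, DF = 0.891566, PV = 1.203614
  t = 2.0000: CF_t = 1.350000, DF = 0.858100, PV = 1.158435
  t = 2.5000: CF_t = 1.350000, DF = 0.825890, PV = 1.114952
  t = 3.0000: CF_t = 1.350000, DF = 0.794889, PV = 1.073101
  t = 3.5000: CF_t = 1.350000, DF = 0.765052, PV = 1.032821
  t = 4.0000: CF_t = 1.350000, DF = 0.736335, PV = 0.994053
  t = 4.5000: CF_t = 1.350000, DF = 0.708696, PV = 0.956740
  t = 5.0000: CF_t = 101.350000, DF = 0.682094, PV = 69.130274
Price P = sum_t PV_t = 79.213869
Convexity numerator sum_t t*(t + 1/m) * CF_t / (1+y/m)^(m*t + 2):
  t = 0.5000: term = 0.601807
  t = 1.0000: term = 1.737652
  t = 1.5000: term = 3.344855
  t = 2.0000: term = 5.365504
  t = 2.5000: term = 7.746155
  t = 3.0000: term = 10.437553
  t = 3.5000: term = 13.394357
  t = 4.0000: term = 16.574895
  t = 4.5000: term = 19.940923
  t = 5.0000: term = 1761.042658
Convexity = (1/P) * sum = 1840.186360 / 79.213869 = 23.230608


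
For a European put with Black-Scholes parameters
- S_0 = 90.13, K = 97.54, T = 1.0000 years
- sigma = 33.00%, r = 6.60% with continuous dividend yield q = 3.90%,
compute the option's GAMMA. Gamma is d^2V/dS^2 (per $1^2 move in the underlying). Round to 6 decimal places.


Answer: Gamma = 0.012900

Derivation:
d1 = 0.0073955221; d2 = -0.3226044779
phi(d1) = 0.3989313707; exp(-qT) = 0.9617507091; exp(-rT) = 0.9361308643
Gamma = exp(-qT) * phi(d1) / (S * sigma * sqrt(T)) = 0.9617507091 * 0.3989313707 / (90.1300 * 0.3300 * 1.0000000000) = 0.012900


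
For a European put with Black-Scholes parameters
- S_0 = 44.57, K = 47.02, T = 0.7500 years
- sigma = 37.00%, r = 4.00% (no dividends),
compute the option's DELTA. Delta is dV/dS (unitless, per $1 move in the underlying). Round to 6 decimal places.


Answer: Delta = -0.465400

Derivation:
d1 = 0.0868379865; d2 = -0.2335914129
phi(d1) = 0.3974409334; exp(-qT) = 1.0000000000; exp(-rT) = 0.9704455335
N(-d1) = 0.4654001464
Delta = -exp(-qT) * N(-d1) = -1.0000000000 * 0.4654001464 = -0.465400


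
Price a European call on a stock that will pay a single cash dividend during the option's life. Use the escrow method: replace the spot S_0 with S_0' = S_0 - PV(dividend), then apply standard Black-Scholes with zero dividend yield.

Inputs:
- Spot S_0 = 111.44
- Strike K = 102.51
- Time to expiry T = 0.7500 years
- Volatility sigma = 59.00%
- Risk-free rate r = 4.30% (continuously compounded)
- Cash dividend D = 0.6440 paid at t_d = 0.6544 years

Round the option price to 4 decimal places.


PV(D) = D * exp(-r * t_d) = 0.6440 * 0.97225302 = 0.62613094
S_0' = S_0 - PV(D) = 111.4400 - 0.62613094 = 110.81386906
d1 = (ln(S_0'/K) + (r + sigma^2/2)*T) / (sigma*sqrt(T)) = 0.47103774
d2 = d1 - sigma*sqrt(T) = -0.03991725
exp(-rT) = 0.96826449
N(d1) = 0.68119311; N(d2) = 0.48407955
C = S_0' * N(d1) - K * exp(-rT) * N(d2) = 110.81386906 * 0.68119311 - 102.5100 * 0.96826449 * 0.48407955 = 27.4375

Answer: Price = 27.4375


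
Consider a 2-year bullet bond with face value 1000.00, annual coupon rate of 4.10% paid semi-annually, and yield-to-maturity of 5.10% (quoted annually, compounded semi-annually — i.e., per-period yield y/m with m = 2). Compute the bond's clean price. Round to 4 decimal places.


Answer: Price = 981.2128

Derivation:
Coupon per period c = face * coupon_rate / m = 20.500000
Periods per year m = 2; per-period yield y/m = 0.025500
Number of cashflows N = 4
Cashflows (t years, CF_t, discount factor 1/(1+y/m)^(m*t), PV):
  t = 0.5000: CF_t = 20.500000, DF = 0.975134, PV = 19.990249
  t = 1.0000: CF_t = 20.500000, DF = 0.950886, PV = 19.493173
  t = 1.5000: CF_t = 20.500000, DF = 0.927242, PV = 19.008457
  t = 2.0000: CF_t = 1020.500000, DF = 0.904185, PV = 922.720884
Price P = sum_t PV_t = 981.212763


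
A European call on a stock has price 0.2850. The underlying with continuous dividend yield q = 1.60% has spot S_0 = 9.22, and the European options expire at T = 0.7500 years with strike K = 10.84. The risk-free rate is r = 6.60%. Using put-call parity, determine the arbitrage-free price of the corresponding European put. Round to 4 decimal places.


Answer: Put price = 1.4915

Derivation:
Put-call parity: C - P = S_0 * exp(-qT) - K * exp(-rT).
S_0 * exp(-qT) = 9.2200 * 0.98807171 = 9.11002119
K * exp(-rT) = 10.8400 * 0.95170516 = 10.31648391
P = C - S*exp(-qT) + K*exp(-rT)
P = 0.2850 - 9.11002119 + 10.31648391 = 1.4915


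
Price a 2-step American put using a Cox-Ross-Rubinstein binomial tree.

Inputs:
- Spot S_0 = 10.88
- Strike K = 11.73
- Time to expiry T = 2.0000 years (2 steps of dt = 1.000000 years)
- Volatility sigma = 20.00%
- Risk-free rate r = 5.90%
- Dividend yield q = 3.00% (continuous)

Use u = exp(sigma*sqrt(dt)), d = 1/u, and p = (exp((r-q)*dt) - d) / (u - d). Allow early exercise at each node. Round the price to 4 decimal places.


Answer: Price = V(0,0) = 1.4569

Derivation:
dt = T/N = 1.000000
u = exp(sigma*sqrt(dt)) = 1.221403; d = 1/u = 0.818731
p = (exp((r-q)*dt) - d) / (u - d) = 0.523239
Discount per step: exp(-r*dt) = 0.942707
Stock lattice S(k, i) with i counting down-moves:
  k=0: S(0,0) = 10.8800
  k=1: S(1,0) = 13.2889; S(1,1) = 8.9078
  k=2: S(2,0) = 16.2311; S(2,1) = 10.8800; S(2,2) = 7.2931
Terminal payoffs V(N, i) = max(K - S_T, 0):
  V(2,0) = 0.000000; V(2,1) = 0.850000; V(2,2) = 4.436918
Backward induction: V(k, i) = exp(-r*dt) * [p * V(k+1, i) + (1-p) * V(k+1, i+1)]; then take max(V_cont, immediate exercise) for American.
  V(1,0) = exp(-r*dt) * [p*0.000000 + (1-p)*0.850000] = 0.382029; exercise = 0.000000; V(1,0) = max -> 0.382029
  V(1,1) = exp(-r*dt) * [p*0.850000 + (1-p)*4.436918] = 2.413425; exercise = 2.822209; V(1,1) = max -> 2.822209
  V(0,0) = exp(-r*dt) * [p*0.382029 + (1-p)*2.822209] = 1.456869; exercise = 0.850000; V(0,0) = max -> 1.456869


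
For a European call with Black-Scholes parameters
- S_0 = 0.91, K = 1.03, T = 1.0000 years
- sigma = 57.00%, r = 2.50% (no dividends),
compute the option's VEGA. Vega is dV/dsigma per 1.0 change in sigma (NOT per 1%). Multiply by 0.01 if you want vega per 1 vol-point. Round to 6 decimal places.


d1 = 0.1115447689; d2 = -0.4584552311
phi(d1) = 0.3964681175; exp(-qT) = 1.0000000000; exp(-rT) = 0.9753099120
Vega = S * exp(-qT) * phi(d1) * sqrt(T) = 0.9100 * 1.0000000000 * 0.3964681175 * 1.0000000000 = 0.360786

Answer: Vega = 0.360786


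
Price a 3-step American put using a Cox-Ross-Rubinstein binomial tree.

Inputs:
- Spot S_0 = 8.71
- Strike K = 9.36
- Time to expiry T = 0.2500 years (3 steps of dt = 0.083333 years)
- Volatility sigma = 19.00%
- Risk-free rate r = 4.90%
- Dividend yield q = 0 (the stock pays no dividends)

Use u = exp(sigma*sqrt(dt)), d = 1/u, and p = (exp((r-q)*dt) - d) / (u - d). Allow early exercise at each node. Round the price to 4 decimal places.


Answer: Price = V(0,0) = 0.7103

Derivation:
dt = T/N = 0.083333
u = exp(sigma*sqrt(dt)) = 1.056380; d = 1/u = 0.946629
p = (exp((r-q)*dt) - d) / (u - d) = 0.523573
Discount per step: exp(-r*dt) = 0.995925
Stock lattice S(k, i) with i counting down-moves:
  k=0: S(0,0) = 8.7100
  k=1: S(1,0) = 9.2011; S(1,1) = 8.2451
  k=2: S(2,0) = 9.7198; S(2,1) = 8.7100; S(2,2) = 7.8051
  k=3: S(3,0) = 10.2678; S(3,1) = 9.2011; S(3,2) = 8.2451; S(3,3) = 7.3885
Terminal payoffs V(N, i) = max(K - S_T, 0):
  V(3,0) = 0.000000; V(3,1) = 0.158927; V(3,2) = 1.114863; V(3,3) = 1.971484
Backward induction: V(k, i) = exp(-r*dt) * [p * V(k+1, i) + (1-p) * V(k+1, i+1)]; then take max(V_cont, immediate exercise) for American.
  V(2,0) = exp(-r*dt) * [p*0.000000 + (1-p)*0.158927] = 0.075409; exercise = 0.000000; V(2,0) = max -> 0.075409
  V(2,1) = exp(-r*dt) * [p*0.158927 + (1-p)*1.114863] = 0.611858; exercise = 0.650000; V(2,1) = max -> 0.650000
  V(2,2) = exp(-r*dt) * [p*1.114863 + (1-p)*1.971484] = 1.516775; exercise = 1.554917; V(2,2) = max -> 1.554917
  V(1,0) = exp(-r*dt) * [p*0.075409 + (1-p)*0.650000] = 0.347737; exercise = 0.158927; V(1,0) = max -> 0.347737
  V(1,1) = exp(-r*dt) * [p*0.650000 + (1-p)*1.554917] = 1.076721; exercise = 1.114863; V(1,1) = max -> 1.114863
  V(0,0) = exp(-r*dt) * [p*0.347737 + (1-p)*1.114863] = 0.710311; exercise = 0.650000; V(0,0) = max -> 0.710311


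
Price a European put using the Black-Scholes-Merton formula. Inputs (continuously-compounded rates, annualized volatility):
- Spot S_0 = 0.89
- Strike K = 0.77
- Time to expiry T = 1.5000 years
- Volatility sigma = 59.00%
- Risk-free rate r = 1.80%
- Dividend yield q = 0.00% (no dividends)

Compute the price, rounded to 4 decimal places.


d1 = (ln(S/K) + (r - q + 0.5*sigma^2) * T) / (sigma * sqrt(T)) = 0.59909530
d2 = d1 - sigma * sqrt(T) = -0.12350418
exp(-rT) = 0.97336124; exp(-qT) = 1.00000000
P = K * exp(-rT) * N(-d2) - S_0 * exp(-qT) * N(-d1)
N(-d1) = 0.27455467; N(-d2) = 0.54914607
P = 0.7700 * 0.97336124 * 0.54914607 - 0.8900 * 1.00000000 * 0.27455467 = 0.1672

Answer: Price = 0.1672
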